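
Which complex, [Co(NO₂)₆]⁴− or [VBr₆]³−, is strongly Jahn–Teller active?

[Co(NO₂)₆]⁴−: Ligand charges: each nitro (N-bound nitrite) is −1. With an overall charge of −4 the cobalt centre must be in the +2 oxidation state. Cobalt is a group-9 element; Co(II) is therefore d⁷. Nitro (N-bound nitrite) is a strong-field ligand (high in the spectrochemical series) for a first-row metal, so the complex is low-spin. The t₂g⁶e_g¹ (low-spin) configuration has an unevenly filled e_g set; the Jahn–Teller theorem predicts a tetragonal distortion (typically axial elongation) to lift the degeneracy.
[VBr₆]³−: Summing ligand charges against the −3 overall charge gives an oxidation state of +3 for vanadium. V sits in group 5, so the d-electron count is 5 − 3 = 2. The d² configuration leaves the e_g set evenly filled (or empty) — no strong Jahn–Teller driving force.

[Co(NO₂)₆]⁴−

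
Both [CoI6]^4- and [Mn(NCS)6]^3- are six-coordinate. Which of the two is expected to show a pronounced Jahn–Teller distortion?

[Mn(NCS)6]^3-

[CoI6]^4-: Summing ligand charges against the −4 overall charge gives an oxidation state of +2 for cobalt. Co sits in group 9, so the d-electron count is 9 − 2 = 7. Iodide is a weak-field ligand for a first-row metal, so the complex is high-spin. The d⁷ configuration leaves the e_g set evenly filled (or empty) — no strong Jahn–Teller driving force.
[Mn(NCS)6]^3-: Each isothiocyanate is −1; balancing the −3 overall charge requires Mn(III). Group 7 minus oxidation state 3 gives a d⁴ configuration. Isothiocyanate is a weak-field ligand for a first-row metal, so the complex is high-spin. The t₂g³e_g¹ (high-spin) configuration has an unevenly filled e_g set; the Jahn–Teller theorem predicts a tetragonal distortion (typically axial elongation) to lift the degeneracy.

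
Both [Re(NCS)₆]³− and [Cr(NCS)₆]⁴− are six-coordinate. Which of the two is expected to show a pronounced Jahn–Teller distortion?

[Cr(NCS)₆]⁴−

[Re(NCS)₆]³−: Summing ligand charges against the −3 overall charge gives an oxidation state of +3 for rhenium. Group 7 minus oxidation state 3 gives a d⁴ configuration. A 5d ion has a large Δₒ and is invariably low-spin. The d⁴ configuration leaves the e_g set evenly filled (or empty) — no strong Jahn–Teller driving force.
[Cr(NCS)₆]⁴−: Summing ligand charges against the −4 overall charge gives an oxidation state of +2 for chromium. Group 6 minus oxidation state 2 gives a d⁴ configuration. Isothiocyanate is a weak-field ligand for a first-row metal, so the complex is high-spin. The t₂g³e_g¹ (high-spin) configuration has an unevenly filled e_g set; the Jahn–Teller theorem predicts a tetragonal distortion (typically axial elongation) to lift the degeneracy.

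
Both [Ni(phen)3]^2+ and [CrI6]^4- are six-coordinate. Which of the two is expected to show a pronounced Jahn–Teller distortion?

[Ni(phen)3]^2+: Summing ligand charges against the +2 overall charge gives an oxidation state of +2 for nickel. Ni sits in group 10, so the d-electron count is 10 − 2 = 8. The d⁸ configuration leaves the e_g set evenly filled (or empty) — no strong Jahn–Teller driving force.
[CrI6]^4-: Each iodide is −1; balancing the −4 overall charge requires Cr(II). Cr sits in group 6, so the d-electron count is 6 − 2 = 4. Iodide is a weak-field ligand for a first-row metal, so the complex is high-spin. The t₂g³e_g¹ (high-spin) configuration has an unevenly filled e_g set; the Jahn–Teller theorem predicts a tetragonal distortion (typically axial elongation) to lift the degeneracy.

[CrI6]^4-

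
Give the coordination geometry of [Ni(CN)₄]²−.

square planar

Ligand charges: each cyanide is −1. With an overall charge of −2 the nickel centre must be in the +2 oxidation state.
Group 10 minus oxidation state 2 gives a d⁸ configuration.
Coordination number: 4.
Cyanide is a strong-field ligand (high in the spectrochemical series).
A 3d d⁸ ion with strong-field ligands gains enough CFSE to favour square planar over tetrahedral.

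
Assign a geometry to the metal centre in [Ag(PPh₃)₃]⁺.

Triphenylphosphine is neutral; balancing the +1 overall charge requires Ag(I).
Ag sits in group 11, so the d-electron count is 11 − 1 = 10.
Coordination number: 3.
Three ligands around a d¹⁰ centre minimise repulsion in a trigonal-planar arrangement.

trigonal planar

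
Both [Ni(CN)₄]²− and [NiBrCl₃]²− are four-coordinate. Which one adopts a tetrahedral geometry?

[NiBrCl₃]²−

For [Ni(CN)₄]²−: Summing ligand charges against the −2 overall charge gives an oxidation state of +2 for nickel. Ni sits in group 10, so the d-electron count is 10 − 2 = 8. Cyanide is a strong-field ligand (high in the spectrochemical series). A 3d d⁸ ion with strong-field ligands gains enough CFSE to favour square planar over tetrahedral. → square planar.
For [NiBrCl₃]²−: Ligand charges: each bromide is −1; each chloride is −1. With an overall charge of −2 the nickel centre must be in the +2 oxidation state. Nickel is a group-10 element; Ni(II) is therefore d⁸. Bromide and chloride are weak-field ligands. With weak-field ligands the CFSE gain from square planar is small, so a 3d d⁸ ion takes the sterically preferred tetrahedral geometry. → tetrahedral.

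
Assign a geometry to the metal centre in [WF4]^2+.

tetrahedral

Ligand charges: each fluoride is −1. With an overall charge of +2 the tungsten centre must be in the +6 oxidation state.
W sits in group 6, so the d-electron count is 6 − 6 = 0.
With 4 monodentate ligands the coordination number is 4.
A d⁰ ion has no crystal-field stabilisation preference between square planar and tetrahedral, so four ligands adopt the sterically favoured tetrahedral geometry.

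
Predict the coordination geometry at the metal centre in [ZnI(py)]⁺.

linear

Each iodide is −1; pyridine is neutral; balancing the +1 overall charge requires Zn(II).
Zn sits in group 12, so the d-electron count is 12 − 2 = 10.
Coordination number: 2.
A d¹⁰ ion with only two ligands adopts a linear arrangement (sp hybridisation; no CFSE preference).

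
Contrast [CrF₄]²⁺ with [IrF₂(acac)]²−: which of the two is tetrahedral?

[CrF₄]²⁺

For [CrF₄]²⁺: Each fluoride is −1; balancing the +2 overall charge requires Cr(VI). Group 6 minus oxidation state 6 gives a d⁰ configuration. A d⁰ ion has no crystal-field stabilisation preference between square planar and tetrahedral, so four ligands adopt the sterically favoured tetrahedral geometry. → tetrahedral.
For [IrF₂(acac)]²−: Ligand charges: each fluoride is −1; each acetylacetonate is −1. With an overall charge of −2 the iridium centre must be in the +1 oxidation state. Ir sits in group 9, so the d-electron count is 9 − 1 = 8. A 5d d⁸ ion has a large crystal-field splitting; square planar leaves the high-energy d_{x²−y²} orbital empty and maximises CFSE. → square planar.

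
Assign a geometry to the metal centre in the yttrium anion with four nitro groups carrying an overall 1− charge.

tetrahedral

Each nitro (N-bound nitrite) is −1; balancing the −1 overall charge requires Y(III).
Group 3 minus oxidation state 3 gives a d⁰ configuration.
Coordination number: 4.
A d⁰ ion has no crystal-field stabilisation preference between square planar and tetrahedral, so four ligands adopt the sterically favoured tetrahedral geometry.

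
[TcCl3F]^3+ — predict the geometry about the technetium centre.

Each chloride is −1; each fluoride is −1; balancing the +3 overall charge requires Tc(VII).
Tc sits in group 7, so the d-electron count is 7 − 7 = 0.
With 4 monodentate ligands the coordination number is 4.
A d⁰ ion has no crystal-field stabilisation preference between square planar and tetrahedral, so four ligands adopt the sterically favoured tetrahedral geometry.

tetrahedral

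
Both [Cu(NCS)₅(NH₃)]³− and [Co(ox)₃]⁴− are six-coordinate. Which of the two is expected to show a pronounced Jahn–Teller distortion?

[Cu(NCS)₅(NH₃)]³−

[Cu(NCS)₅(NH₃)]³−: Each isothiocyanate is −1; ammonia is neutral; balancing the −3 overall charge requires Cu(II). Cu sits in group 11, so the d-electron count is 11 − 2 = 9. The t₂g⁶e_g³ configuration has an unevenly filled e_g set; the Jahn–Teller theorem predicts a tetragonal distortion (typically axial elongation) to lift the degeneracy.
[Co(ox)₃]⁴−: Each oxalate is −2; balancing the −4 overall charge requires Co(II). Cobalt is a group-9 element; Co(II) is therefore d⁷. Oxalate is a weak-field ligand for a first-row metal, so the complex is high-spin. The d⁷ configuration leaves the e_g set evenly filled (or empty) — no strong Jahn–Teller driving force.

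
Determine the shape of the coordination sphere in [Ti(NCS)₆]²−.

octahedral

Summing ligand charges against the −2 overall charge gives an oxidation state of +4 for titanium.
Titanium is a group-4 element; Ti(IV) is therefore d⁰.
Coordination number: 6.
Six donors around a single metal centre give an octahedral coordination sphere.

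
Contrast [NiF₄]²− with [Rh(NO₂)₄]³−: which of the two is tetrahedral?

For [NiF₄]²−: Ligand charges: each fluoride is −1. With an overall charge of −2 the nickel centre must be in the +2 oxidation state. Nickel is a group-10 element; Ni(II) is therefore d⁸. Fluoride is a weak-field ligand. With weak-field ligands the CFSE gain from square planar is small, so a 3d d⁸ ion takes the sterically preferred tetrahedral geometry. → tetrahedral.
For [Rh(NO₂)₄]³−: Each nitro (N-bound nitrite) is −1; balancing the −3 overall charge requires Rh(I). Rh sits in group 9, so the d-electron count is 9 − 1 = 8. A 4d d⁸ ion has a large crystal-field splitting; square planar leaves the high-energy d_{x²−y²} orbital empty and maximises CFSE. → square planar.

[NiF₄]²−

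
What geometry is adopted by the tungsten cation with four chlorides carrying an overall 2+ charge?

tetrahedral

Each chloride is −1; balancing the +2 overall charge requires W(VI).
Tungsten is a group-6 element; W(VI) is therefore d⁰.
Coordination number: 4.
A d⁰ ion has no crystal-field stabilisation preference between square planar and tetrahedral, so four ligands adopt the sterically favoured tetrahedral geometry.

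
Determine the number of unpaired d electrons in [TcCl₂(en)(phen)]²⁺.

Ligand charges: each chloride is −1; ethylenediamine is neutral; 1,10-phenanthroline is neutral. With an overall charge of +2 the technetium centre must be in the +4 oxidation state.
Tc sits in group 7, so the d-electron count is 7 − 4 = 3.
Counting donor atoms: 2×chloride (monodentate) → 2 donors; 1×ethylenediamine (bidentate) → 2 donors; 1×1,10-phenanthroline (bidentate) → 2 donors. Coordination number = 6.
In an octahedral field the d³ configuration is t₂g³e_g⁰ (only one arrangement possible), giving 3 unpaired electrons.

3 unpaired electrons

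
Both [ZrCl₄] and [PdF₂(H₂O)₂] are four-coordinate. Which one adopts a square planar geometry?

For [ZrCl₄]: Summing ligand charges against the 0 overall charge gives an oxidation state of +4 for zirconium. Zirconium is a group-4 element; Zr(IV) is therefore d⁰. A d⁰ ion has no crystal-field stabilisation preference between square planar and tetrahedral, so four ligands adopt the sterically favoured tetrahedral geometry. → tetrahedral.
For [PdF₂(H₂O)₂]: Each fluoride is −1; water is neutral; balancing the 0 overall charge requires Pd(II). Palladium is a group-10 element; Pd(II) is therefore d⁸. A 4d d⁸ ion has a large crystal-field splitting; square planar leaves the high-energy d_{x²−y²} orbital empty and maximises CFSE. → square planar.

[PdF₂(H₂O)₂]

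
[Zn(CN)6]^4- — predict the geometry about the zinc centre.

octahedral

Each cyanide is −1; balancing the −4 overall charge requires Zn(II).
Group 12 minus oxidation state 2 gives a d¹⁰ configuration.
Coordination number: 6.
Six donors around a single metal centre give an octahedral coordination sphere.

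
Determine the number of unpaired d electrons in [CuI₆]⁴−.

Ligand charges: each iodide is −1. With an overall charge of −4 the copper centre must be in the +2 oxidation state.
Group 11 minus oxidation state 2 gives a d⁹ configuration.
In an octahedral field the d⁹ configuration is t₂g⁶e_g³ (only one arrangement possible), giving 1 unpaired electron.

1 unpaired electron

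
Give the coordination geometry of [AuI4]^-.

square planar

Summing ligand charges against the −1 overall charge gives an oxidation state of +3 for gold.
Group 11 minus oxidation state 3 gives a d⁸ configuration.
Coordination number: 4.
A 5d d⁸ ion has a large crystal-field splitting; square planar leaves the high-energy d_{x²−y²} orbital empty and maximises CFSE.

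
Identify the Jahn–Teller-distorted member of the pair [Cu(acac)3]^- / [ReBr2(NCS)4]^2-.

[Cu(acac)3]^-: Ligand charges: each acetylacetonate is −1. With an overall charge of −1 the copper centre must be in the +2 oxidation state. Group 11 minus oxidation state 2 gives a d⁹ configuration. The t₂g⁶e_g³ configuration has an unevenly filled e_g set; the Jahn–Teller theorem predicts a tetragonal distortion (typically axial elongation) to lift the degeneracy.
[ReBr2(NCS)4]^2-: Each bromide is −1; each isothiocyanate is −1; balancing the −2 overall charge requires Re(IV). Group 7 minus oxidation state 4 gives a d³ configuration. The d³ configuration leaves the e_g set evenly filled (or empty) — no strong Jahn–Teller driving force.

[Cu(acac)3]^-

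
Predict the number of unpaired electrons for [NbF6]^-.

0 unpaired electrons

Summing ligand charges against the −1 overall charge gives an oxidation state of +5 for niobium.
Nb sits in group 5, so the d-electron count is 5 − 5 = 0.
In an octahedral field the d⁰ configuration is t₂g⁰e_g⁰, giving 0 unpaired electrons.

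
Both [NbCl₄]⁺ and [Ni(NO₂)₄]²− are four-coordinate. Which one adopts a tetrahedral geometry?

For [NbCl₄]⁺: Summing ligand charges against the +1 overall charge gives an oxidation state of +5 for niobium. Group 5 minus oxidation state 5 gives a d⁰ configuration. A d⁰ ion has no crystal-field stabilisation preference between square planar and tetrahedral, so four ligands adopt the sterically favoured tetrahedral geometry. → tetrahedral.
For [Ni(NO₂)₄]²−: Summing ligand charges against the −2 overall charge gives an oxidation state of +2 for nickel. Ni sits in group 10, so the d-electron count is 10 − 2 = 8. Nitro (N-bound nitrite) is a strong-field ligand (high in the spectrochemical series). A 3d d⁸ ion with strong-field ligands gains enough CFSE to favour square planar over tetrahedral. → square planar.

[NbCl₄]⁺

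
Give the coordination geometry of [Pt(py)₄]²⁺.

square planar

Ligand charges: pyridine is neutral. With an overall charge of +2 the platinum centre must be in the +2 oxidation state.
Platinum is a group-10 element; Pt(II) is therefore d⁸.
With 4 monodentate ligands the coordination number is 4.
A 5d d⁸ ion has a large crystal-field splitting; square planar leaves the high-energy d_{x²−y²} orbital empty and maximises CFSE.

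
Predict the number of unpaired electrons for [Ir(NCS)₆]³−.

Summing ligand charges against the −3 overall charge gives an oxidation state of +3 for iridium.
Group 9 minus oxidation state 3 gives a d⁶ configuration.
The spin state decides the count: a 5d ion has a large Δₒ and is invariably low-spin.
An octahedral low-spin d⁶ ion is t₂g⁶e_g⁰, giving 0 unpaired electrons.

0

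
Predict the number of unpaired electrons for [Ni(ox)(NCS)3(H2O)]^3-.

Each oxalate is −2; each isothiocyanate is −1; water is neutral; balancing the −3 overall charge requires Ni(II).
Ni sits in group 10, so the d-electron count is 10 − 2 = 8.
Counting donor atoms: 1×oxalate (bidentate) → 2 donors; 3×isothiocyanate (monodentate) → 3 donors; 1×water (monodentate) → 1 donor. Coordination number = 6.
In an octahedral field the d⁸ configuration is t₂g⁶e_g² (only one arrangement possible), giving 2 unpaired electrons.

2 unpaired electrons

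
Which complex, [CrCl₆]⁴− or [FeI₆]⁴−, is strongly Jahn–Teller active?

[CrCl₆]⁴−

[CrCl₆]⁴−: Ligand charges: each chloride is −1. With an overall charge of −4 the chromium centre must be in the +2 oxidation state. Cr sits in group 6, so the d-electron count is 6 − 2 = 4. Chloride is a weak-field ligand for a first-row metal, so the complex is high-spin. The t₂g³e_g¹ (high-spin) configuration has an unevenly filled e_g set; the Jahn–Teller theorem predicts a tetragonal distortion (typically axial elongation) to lift the degeneracy.
[FeI₆]⁴−: Each iodide is −1; balancing the −4 overall charge requires Fe(II). Iron is a group-8 element; Fe(II) is therefore d⁶. Iodide is a weak-field ligand for a first-row metal, so the complex is high-spin. The d⁶ configuration leaves the e_g set evenly filled (or empty) — no strong Jahn–Teller driving force.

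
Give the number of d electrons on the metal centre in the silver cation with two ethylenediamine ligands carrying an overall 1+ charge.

d¹⁰

Summing ligand charges against the +1 overall charge gives an oxidation state of +1 for silver.
Silver is a group-11 element; Ag(I) is therefore d¹⁰.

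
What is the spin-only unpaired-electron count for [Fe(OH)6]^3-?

Ligand charges: each hydroxide is −1. With an overall charge of −3 the iron centre must be in the +3 oxidation state.
Fe sits in group 8, so the d-electron count is 8 − 3 = 5.
The spin state decides the count: Hydroxide is a weak-field ligand for a first-row metal, so the complex is high-spin.
An octahedral high-spin d⁵ ion is t₂g³e_g², giving 5 unpaired electrons.

5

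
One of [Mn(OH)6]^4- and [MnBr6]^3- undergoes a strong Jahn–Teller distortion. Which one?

[Mn(OH)6]^4-: Ligand charges: each hydroxide is −1. With an overall charge of −4 the manganese centre must be in the +2 oxidation state. Manganese is a group-7 element; Mn(II) is therefore d⁵. Hydroxide is a weak-field ligand for a first-row metal, so the complex is high-spin. The d⁵ configuration leaves the e_g set evenly filled (or empty) — no strong Jahn–Teller driving force.
[MnBr6]^3-: Summing ligand charges against the −3 overall charge gives an oxidation state of +3 for manganese. Group 7 minus oxidation state 3 gives a d⁴ configuration. Bromide is a weak-field ligand for a first-row metal, so the complex is high-spin. The t₂g³e_g¹ (high-spin) configuration has an unevenly filled e_g set; the Jahn–Teller theorem predicts a tetragonal distortion (typically axial elongation) to lift the degeneracy.

[MnBr6]^3-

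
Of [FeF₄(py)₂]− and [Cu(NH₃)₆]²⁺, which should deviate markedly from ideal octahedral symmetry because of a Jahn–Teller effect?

[Cu(NH₃)₆]²⁺

[FeF₄(py)₂]−: Ligand charges: each fluoride is −1; pyridine is neutral. With an overall charge of −1 the iron centre must be in the +3 oxidation state. Iron is a group-8 element; Fe(III) is therefore d⁵. Fluoride is a weak-field ligand for a first-row metal, so the complex is high-spin. The d⁵ configuration leaves the e_g set evenly filled (or empty) — no strong Jahn–Teller driving force.
[Cu(NH₃)₆]²⁺: Summing ligand charges against the +2 overall charge gives an oxidation state of +2 for copper. Copper is a group-11 element; Cu(II) is therefore d⁹. The t₂g⁶e_g³ configuration has an unevenly filled e_g set; the Jahn–Teller theorem predicts a tetragonal distortion (typically axial elongation) to lift the degeneracy.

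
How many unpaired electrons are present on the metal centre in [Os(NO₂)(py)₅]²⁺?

1

Ligand charges: each nitro (N-bound nitrite) is −1; pyridine is neutral. With an overall charge of +2 the osmium centre must be in the +3 oxidation state.
Osmium is a group-8 element; Os(III) is therefore d⁵.
The spin state decides the count: a 5d ion has a large Δₒ and is invariably low-spin.
An octahedral low-spin d⁵ ion is t₂g⁵e_g⁰, giving 1 unpaired electron.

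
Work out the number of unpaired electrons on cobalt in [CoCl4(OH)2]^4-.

3 unpaired electrons

Ligand charges: each chloride is −1; each hydroxide is −1. With an overall charge of −4 the cobalt centre must be in the +2 oxidation state.
Group 9 minus oxidation state 2 gives a d⁷ configuration.
The spin state decides the count: Chloride and hydroxide are weak-field ligands for a first-row metal, so the complex is high-spin.
An octahedral high-spin d⁷ ion is t₂g⁵e_g², giving 3 unpaired electrons.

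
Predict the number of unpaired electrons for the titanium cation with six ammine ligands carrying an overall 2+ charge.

2

Ligand charges: ammonia is neutral. With an overall charge of +2 the titanium centre must be in the +2 oxidation state.
Titanium is a group-4 element; Ti(II) is therefore d².
In an octahedral field the d² configuration is t₂g²e_g⁰ (only one arrangement possible), giving 2 unpaired electrons.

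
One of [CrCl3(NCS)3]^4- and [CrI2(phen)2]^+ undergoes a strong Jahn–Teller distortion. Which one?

[CrCl3(NCS)3]^4-: Ligand charges: each chloride is −1; each isothiocyanate is −1. With an overall charge of −4 the chromium centre must be in the +2 oxidation state. Cr sits in group 6, so the d-electron count is 6 − 2 = 4. Chloride and isothiocyanate are weak-field ligands for a first-row metal, so the complex is high-spin. The t₂g³e_g¹ (high-spin) configuration has an unevenly filled e_g set; the Jahn–Teller theorem predicts a tetragonal distortion (typically axial elongation) to lift the degeneracy.
[CrI2(phen)2]^+: Summing ligand charges against the +1 overall charge gives an oxidation state of +3 for chromium. Chromium is a group-6 element; Cr(III) is therefore d³. The d³ configuration leaves the e_g set evenly filled (or empty) — no strong Jahn–Teller driving force.

[CrCl3(NCS)3]^4-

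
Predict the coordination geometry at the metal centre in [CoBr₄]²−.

Each bromide is −1; balancing the −2 overall charge requires Co(II).
Cobalt is a group-9 element; Co(II) is therefore d⁷.
With 4 monodentate ligands the coordination number is 4.
Bromide is a weak-field ligand.
For a high-spin 3d d⁷ ion with weak-field ligands the small Δₜ gives little square-planar CFSE advantage, so four ligands adopt the sterically favoured tetrahedral geometry.

tetrahedral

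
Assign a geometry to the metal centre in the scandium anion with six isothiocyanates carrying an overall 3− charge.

octahedral

Summing ligand charges against the −3 overall charge gives an oxidation state of +3 for scandium.
Scandium is a group-3 element; Sc(III) is therefore d⁰.
With 6 monodentate ligands the coordination number is 6.
Six donors around a single metal centre give an octahedral coordination sphere.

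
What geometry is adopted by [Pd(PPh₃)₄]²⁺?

square planar

Triphenylphosphine is neutral; balancing the +2 overall charge requires Pd(II).
Pd sits in group 10, so the d-electron count is 10 − 2 = 8.
Coordination number: 4.
A 4d d⁸ ion has a large crystal-field splitting; square planar leaves the high-energy d_{x²−y²} orbital empty and maximises CFSE.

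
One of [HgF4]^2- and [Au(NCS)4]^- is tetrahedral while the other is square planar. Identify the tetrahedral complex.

[HgF4]^2-

For [HgF4]^2-: Each fluoride is −1; balancing the −2 overall charge requires Hg(II). Group 12 minus oxidation state 2 gives a d¹⁰ configuration. A d¹⁰ ion has no crystal-field stabilisation preference between square planar and tetrahedral, so four ligands adopt the sterically favoured tetrahedral geometry. → tetrahedral.
For [Au(NCS)4]^-: Each isothiocyanate is −1; balancing the −1 overall charge requires Au(III). Gold is a group-11 element; Au(III) is therefore d⁸. A 5d d⁸ ion has a large crystal-field splitting; square planar leaves the high-energy d_{x²−y²} orbital empty and maximises CFSE. → square planar.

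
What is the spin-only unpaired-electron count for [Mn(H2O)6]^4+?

3

Water is neutral; balancing the +4 overall charge requires Mn(IV).
Manganese is a group-7 element; Mn(IV) is therefore d³.
In an octahedral field the d³ configuration is t₂g³e_g⁰ (only one arrangement possible), giving 3 unpaired electrons.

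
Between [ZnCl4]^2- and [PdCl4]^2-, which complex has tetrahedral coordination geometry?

[ZnCl4]^2-

For [ZnCl4]^2-: Each chloride is −1; balancing the −2 overall charge requires Zn(II). Group 12 minus oxidation state 2 gives a d¹⁰ configuration. A d¹⁰ ion has no crystal-field stabilisation preference between square planar and tetrahedral, so four ligands adopt the sterically favoured tetrahedral geometry. → tetrahedral.
For [PdCl4]^2-: Ligand charges: each chloride is −1. With an overall charge of −2 the palladium centre must be in the +2 oxidation state. Pd sits in group 10, so the d-electron count is 10 − 2 = 8. A 4d d⁸ ion has a large crystal-field splitting; square planar leaves the high-energy d_{x²−y²} orbital empty and maximises CFSE. → square planar.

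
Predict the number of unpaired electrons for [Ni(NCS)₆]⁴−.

2

Each isothiocyanate is −1; balancing the −4 overall charge requires Ni(II).
Ni sits in group 10, so the d-electron count is 10 − 2 = 8.
In an octahedral field the d⁸ configuration is t₂g⁶e_g² (only one arrangement possible), giving 2 unpaired electrons.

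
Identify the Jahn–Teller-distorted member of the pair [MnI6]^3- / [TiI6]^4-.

[MnI6]^3-

[MnI6]^3-: Ligand charges: each iodide is −1. With an overall charge of −3 the manganese centre must be in the +3 oxidation state. Manganese is a group-7 element; Mn(III) is therefore d⁴. Iodide is a weak-field ligand for a first-row metal, so the complex is high-spin. The t₂g³e_g¹ (high-spin) configuration has an unevenly filled e_g set; the Jahn–Teller theorem predicts a tetragonal distortion (typically axial elongation) to lift the degeneracy.
[TiI6]^4-: Summing ligand charges against the −4 overall charge gives an oxidation state of +2 for titanium. Titanium is a group-4 element; Ti(II) is therefore d². The d² configuration leaves the e_g set evenly filled (or empty) — no strong Jahn–Teller driving force.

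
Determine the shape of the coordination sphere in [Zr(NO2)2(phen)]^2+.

tetrahedral

Each nitro (N-bound nitrite) is −1; 1,10-phenanthroline is neutral; balancing the +2 overall charge requires Zr(IV).
Group 4 minus oxidation state 4 gives a d⁰ configuration.
Counting donor atoms: 2×nitro (N-bound nitrite) (monodentate) → 2 donors; 1×1,10-phenanthroline (bidentate) → 2 donors. Coordination number = 4.
A d⁰ ion has no crystal-field stabilisation preference between square planar and tetrahedral, so four ligands adopt the sterically favoured tetrahedral geometry.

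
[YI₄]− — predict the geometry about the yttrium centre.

tetrahedral

Ligand charges: each iodide is −1. With an overall charge of −1 the yttrium centre must be in the +3 oxidation state.
Yttrium is a group-3 element; Y(III) is therefore d⁰.
With 4 monodentate ligands the coordination number is 4.
A d⁰ ion has no crystal-field stabilisation preference between square planar and tetrahedral, so four ligands adopt the sterically favoured tetrahedral geometry.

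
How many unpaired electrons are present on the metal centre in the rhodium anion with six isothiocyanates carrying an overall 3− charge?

0 unpaired electrons

Each isothiocyanate is −1; balancing the −3 overall charge requires Rh(III).
Group 9 minus oxidation state 3 gives a d⁶ configuration.
The spin state decides the count: a 4d ion has a large Δₒ and is invariably low-spin.
An octahedral low-spin d⁶ ion is t₂g⁶e_g⁰, giving 0 unpaired electrons.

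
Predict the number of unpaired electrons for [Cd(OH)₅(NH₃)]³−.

0

Each hydroxide is −1; ammonia is neutral; balancing the −3 overall charge requires Cd(II).
Cd sits in group 12, so the d-electron count is 12 − 2 = 10.
In an octahedral field the d¹⁰ configuration is t₂g⁶e_g⁴, giving 0 unpaired electrons.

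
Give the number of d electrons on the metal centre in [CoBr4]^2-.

d7

Ligand charges: each bromide is −1. With an overall charge of −2 the cobalt centre must be in the +2 oxidation state.
Group 9 minus oxidation state 2 gives a d⁷ configuration.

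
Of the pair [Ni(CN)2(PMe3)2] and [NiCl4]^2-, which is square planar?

For [Ni(CN)2(PMe3)2]: Ligand charges: each cyanide is −1; trimethylphosphine is neutral. With an overall charge of 0 the nickel centre must be in the +2 oxidation state. Ni sits in group 10, so the d-electron count is 10 − 2 = 8. Cyanide and trimethylphosphine are strong-field ligands (high in the spectrochemical series). A 3d d⁸ ion with strong-field ligands gains enough CFSE to favour square planar over tetrahedral. → square planar.
For [NiCl4]^2-: Each chloride is −1; balancing the −2 overall charge requires Ni(II). Ni sits in group 10, so the d-electron count is 10 − 2 = 8. Chloride is a weak-field ligand. With weak-field ligands the CFSE gain from square planar is small, so a 3d d⁸ ion takes the sterically preferred tetrahedral geometry. → tetrahedral.

[Ni(CN)2(PMe3)2]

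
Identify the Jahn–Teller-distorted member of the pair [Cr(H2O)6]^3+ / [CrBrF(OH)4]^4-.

[CrBrF(OH)4]^4-

[Cr(H2O)6]^3+: Ligand charges: water is neutral. With an overall charge of +3 the chromium centre must be in the +3 oxidation state. Chromium is a group-6 element; Cr(III) is therefore d³. The d³ configuration leaves the e_g set evenly filled (or empty) — no strong Jahn–Teller driving force.
[CrBrF(OH)4]^4-: Summing ligand charges against the −4 overall charge gives an oxidation state of +2 for chromium. Chromium is a group-6 element; Cr(II) is therefore d⁴. Bromide, fluoride, and hydroxide are weak-field ligands for a first-row metal, so the complex is high-spin. The t₂g³e_g¹ (high-spin) configuration has an unevenly filled e_g set; the Jahn–Teller theorem predicts a tetragonal distortion (typically axial elongation) to lift the degeneracy.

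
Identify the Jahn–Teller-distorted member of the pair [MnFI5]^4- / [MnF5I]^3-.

[MnF5I]^3-

[MnFI5]^4-: Summing ligand charges against the −4 overall charge gives an oxidation state of +2 for manganese. Manganese is a group-7 element; Mn(II) is therefore d⁵. Fluoride and iodide are weak-field ligands for a first-row metal, so the complex is high-spin. The d⁵ configuration leaves the e_g set evenly filled (or empty) — no strong Jahn–Teller driving force.
[MnF5I]^3-: Summing ligand charges against the −3 overall charge gives an oxidation state of +3 for manganese. Group 7 minus oxidation state 3 gives a d⁴ configuration. Fluoride and iodide are weak-field ligands for a first-row metal, so the complex is high-spin. The t₂g³e_g¹ (high-spin) configuration has an unevenly filled e_g set; the Jahn–Teller theorem predicts a tetragonal distortion (typically axial elongation) to lift the degeneracy.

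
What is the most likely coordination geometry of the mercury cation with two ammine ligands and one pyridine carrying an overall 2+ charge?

trigonal planar

Summing ligand charges against the +2 overall charge gives an oxidation state of +2 for mercury.
Mercury is a group-12 element; Hg(II) is therefore d¹⁰.
Coordination number: 3.
Three ligands around a d¹⁰ centre minimise repulsion in a trigonal-planar arrangement.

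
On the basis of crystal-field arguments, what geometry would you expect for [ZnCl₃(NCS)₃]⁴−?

octahedral

Summing ligand charges against the −4 overall charge gives an oxidation state of +2 for zinc.
Group 12 minus oxidation state 2 gives a d¹⁰ configuration.
With 6 monodentate ligands the coordination number is 6.
Six donors around a single metal centre give an octahedral coordination sphere.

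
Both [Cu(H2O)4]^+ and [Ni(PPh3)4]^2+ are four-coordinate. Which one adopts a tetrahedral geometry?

[Cu(H2O)4]^+

For [Cu(H2O)4]^+: Summing ligand charges against the +1 overall charge gives an oxidation state of +1 for copper. Group 11 minus oxidation state 1 gives a d¹⁰ configuration. A d¹⁰ ion has no crystal-field stabilisation preference between square planar and tetrahedral, so four ligands adopt the sterically favoured tetrahedral geometry. → tetrahedral.
For [Ni(PPh3)4]^2+: Summing ligand charges against the +2 overall charge gives an oxidation state of +2 for nickel. Ni sits in group 10, so the d-electron count is 10 − 2 = 8. Triphenylphosphine is a strong-field ligand (high in the spectrochemical series). A 3d d⁸ ion with strong-field ligands gains enough CFSE to favour square planar over tetrahedral. → square planar.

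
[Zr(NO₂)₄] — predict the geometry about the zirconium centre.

Summing ligand charges against the 0 overall charge gives an oxidation state of +4 for zirconium.
Zr sits in group 4, so the d-electron count is 4 − 4 = 0.
With 4 monodentate ligands the coordination number is 4.
A d⁰ ion has no crystal-field stabilisation preference between square planar and tetrahedral, so four ligands adopt the sterically favoured tetrahedral geometry.

tetrahedral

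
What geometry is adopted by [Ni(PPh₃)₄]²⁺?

square planar

Triphenylphosphine is neutral; balancing the +2 overall charge requires Ni(II).
Ni sits in group 10, so the d-electron count is 10 − 2 = 8.
Coordination number: 4.
Triphenylphosphine is a strong-field ligand (high in the spectrochemical series).
A 3d d⁸ ion with strong-field ligands gains enough CFSE to favour square planar over tetrahedral.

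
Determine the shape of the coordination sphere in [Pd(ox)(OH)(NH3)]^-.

square planar

Each oxalate is −2; each hydroxide is −1; ammonia is neutral; balancing the −1 overall charge requires Pd(II).
Pd sits in group 10, so the d-electron count is 10 − 2 = 8.
Counting donor atoms: 1×oxalate (bidentate) → 2 donors; 1×hydroxide (monodentate) → 1 donor; 1×ammonia (monodentate) → 1 donor. Coordination number = 4.
A 4d d⁸ ion has a large crystal-field splitting; square planar leaves the high-energy d_{x²−y²} orbital empty and maximises CFSE.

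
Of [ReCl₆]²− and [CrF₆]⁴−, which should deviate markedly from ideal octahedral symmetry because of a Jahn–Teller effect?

[CrF₆]⁴−

[ReCl₆]²−: Summing ligand charges against the −2 overall charge gives an oxidation state of +4 for rhenium. Re sits in group 7, so the d-electron count is 7 − 4 = 3. The d³ configuration leaves the e_g set evenly filled (or empty) — no strong Jahn–Teller driving force.
[CrF₆]⁴−: Each fluoride is −1; balancing the −4 overall charge requires Cr(II). Cr sits in group 6, so the d-electron count is 6 − 2 = 4. Fluoride is a weak-field ligand for a first-row metal, so the complex is high-spin. The t₂g³e_g¹ (high-spin) configuration has an unevenly filled e_g set; the Jahn–Teller theorem predicts a tetragonal distortion (typically axial elongation) to lift the degeneracy.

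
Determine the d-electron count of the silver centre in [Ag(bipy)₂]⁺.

d¹⁰

Ligand charges: 2,2′-bipyridine is neutral. With an overall charge of +1 the silver centre must be in the +1 oxidation state.
Silver is a group-11 element; Ag(I) is therefore d¹⁰.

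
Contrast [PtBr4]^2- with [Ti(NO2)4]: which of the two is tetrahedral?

For [PtBr4]^2-: Each bromide is −1; balancing the −2 overall charge requires Pt(II). Platinum is a group-10 element; Pt(II) is therefore d⁸. A 5d d⁸ ion has a large crystal-field splitting; square planar leaves the high-energy d_{x²−y²} orbital empty and maximises CFSE. → square planar.
For [Ti(NO2)4]: Each nitro (N-bound nitrite) is −1; balancing the 0 overall charge requires Ti(IV). Ti sits in group 4, so the d-electron count is 4 − 4 = 0. A d⁰ ion has no crystal-field stabilisation preference between square planar and tetrahedral, so four ligands adopt the sterically favoured tetrahedral geometry. → tetrahedral.

[Ti(NO2)4]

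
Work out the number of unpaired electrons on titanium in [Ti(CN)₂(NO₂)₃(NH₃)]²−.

1 unpaired electron

Each cyanide is −1; each nitro (N-bound nitrite) is −1; ammonia is neutral; balancing the −2 overall charge requires Ti(III).
Group 4 minus oxidation state 3 gives a d¹ configuration.
In an octahedral field the d¹ configuration is t₂g¹e_g⁰ (only one arrangement possible), giving 1 unpaired electron.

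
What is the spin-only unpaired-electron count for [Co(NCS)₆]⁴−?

Ligand charges: each isothiocyanate is −1. With an overall charge of −4 the cobalt centre must be in the +2 oxidation state.
Cobalt is a group-9 element; Co(II) is therefore d⁷.
The spin state decides the count: Isothiocyanate is a weak-field ligand for a first-row metal, so the complex is high-spin.
An octahedral high-spin d⁷ ion is t₂g⁵e_g², giving 3 unpaired electrons.

3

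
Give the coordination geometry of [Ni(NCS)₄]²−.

tetrahedral

Ligand charges: each isothiocyanate is −1. With an overall charge of −2 the nickel centre must be in the +2 oxidation state.
Group 10 minus oxidation state 2 gives a d⁸ configuration.
With 4 monodentate ligands the coordination number is 4.
Isothiocyanate is a weak-field ligand.
With weak-field ligands the CFSE gain from square planar is small, so a 3d d⁸ ion takes the sterically preferred tetrahedral geometry.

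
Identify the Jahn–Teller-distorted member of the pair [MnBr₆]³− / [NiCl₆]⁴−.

[MnBr₆]³−

[MnBr₆]³−: Each bromide is −1; balancing the −3 overall charge requires Mn(III). Group 7 minus oxidation state 3 gives a d⁴ configuration. Bromide is a weak-field ligand for a first-row metal, so the complex is high-spin. The t₂g³e_g¹ (high-spin) configuration has an unevenly filled e_g set; the Jahn–Teller theorem predicts a tetragonal distortion (typically axial elongation) to lift the degeneracy.
[NiCl₆]⁴−: Summing ligand charges against the −4 overall charge gives an oxidation state of +2 for nickel. Group 10 minus oxidation state 2 gives a d⁸ configuration. The d⁸ configuration leaves the e_g set evenly filled (or empty) — no strong Jahn–Teller driving force.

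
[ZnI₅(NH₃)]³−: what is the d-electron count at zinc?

Ligand charges: each iodide is −1; ammonia is neutral. With an overall charge of −3 the zinc centre must be in the +2 oxidation state.
Zinc is a group-12 element; Zn(II) is therefore d¹⁰.

d10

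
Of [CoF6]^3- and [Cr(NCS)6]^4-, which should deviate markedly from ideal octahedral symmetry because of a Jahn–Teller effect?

[Cr(NCS)6]^4-

[CoF6]^3-: Ligand charges: each fluoride is −1. With an overall charge of −3 the cobalt centre must be in the +3 oxidation state. Group 9 minus oxidation state 3 gives a d⁶ configuration. Fluoride is the one ligand weak enough to leave Co(III) high-spin — [CoF₆]³⁻ is the classic exception. The d⁶ configuration leaves the e_g set evenly filled (or empty) — no strong Jahn–Teller driving force.
[Cr(NCS)6]^4-: Each isothiocyanate is −1; balancing the −4 overall charge requires Cr(II). Chromium is a group-6 element; Cr(II) is therefore d⁴. Isothiocyanate is a weak-field ligand for a first-row metal, so the complex is high-spin. The t₂g³e_g¹ (high-spin) configuration has an unevenly filled e_g set; the Jahn–Teller theorem predicts a tetragonal distortion (typically axial elongation) to lift the degeneracy.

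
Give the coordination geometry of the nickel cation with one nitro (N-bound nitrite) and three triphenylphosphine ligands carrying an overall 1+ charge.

square planar

Each nitro (N-bound nitrite) is −1; triphenylphosphine is neutral; balancing the +1 overall charge requires Ni(II).
Nickel is a group-10 element; Ni(II) is therefore d⁸.
With 4 monodentate ligands the coordination number is 4.
Nitro (N-bound nitrite) and triphenylphosphine are strong-field ligands (high in the spectrochemical series).
A 3d d⁸ ion with strong-field ligands gains enough CFSE to favour square planar over tetrahedral.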